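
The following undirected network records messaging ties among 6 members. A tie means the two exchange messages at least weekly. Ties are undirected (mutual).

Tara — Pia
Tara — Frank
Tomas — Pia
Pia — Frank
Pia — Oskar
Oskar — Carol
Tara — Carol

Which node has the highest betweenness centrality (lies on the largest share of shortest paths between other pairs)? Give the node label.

Unnormalized betweenness of each node: Carol:1/2, Frank:0, Oskar:1, Pia:11/2, Tara:2, Tomas:0.
Pia has the largest value, 11/2, making it the main broker — the node through which the most shortest paths run.

Pia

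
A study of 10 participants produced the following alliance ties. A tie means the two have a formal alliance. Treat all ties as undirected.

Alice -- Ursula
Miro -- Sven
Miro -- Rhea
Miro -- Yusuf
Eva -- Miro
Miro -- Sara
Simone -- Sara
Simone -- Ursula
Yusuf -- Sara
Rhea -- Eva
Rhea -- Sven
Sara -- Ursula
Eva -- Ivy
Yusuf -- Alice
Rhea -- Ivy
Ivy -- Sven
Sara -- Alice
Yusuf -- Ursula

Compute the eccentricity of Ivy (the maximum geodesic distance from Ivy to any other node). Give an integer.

Distances from Ivy: Alice:4, Eva:1, Miro:2, Rhea:1, Sara:3, Simone:4, Sven:1, Ursula:4, Yusuf:3.
The largest is 4 (to Simone, Ursula, and Alice), so the eccentricity of Ivy is 4.

4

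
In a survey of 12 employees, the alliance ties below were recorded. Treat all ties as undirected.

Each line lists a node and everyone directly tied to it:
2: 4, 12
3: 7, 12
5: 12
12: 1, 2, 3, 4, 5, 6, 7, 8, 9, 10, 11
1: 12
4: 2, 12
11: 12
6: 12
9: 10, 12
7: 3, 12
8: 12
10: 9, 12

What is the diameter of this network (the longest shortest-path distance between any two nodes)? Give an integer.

Eccentricity of each node (its greatest distance to any other): 1:2, 2:2, 3:2, 4:2, 5:2, 6:2, 7:2, 8:2, 9:2, 10:2, 11:2, 12:1.
The maximum eccentricity is 2, realized for instance by the pair 3–11 via 3 – 12 – 11. So the diameter is 2.

2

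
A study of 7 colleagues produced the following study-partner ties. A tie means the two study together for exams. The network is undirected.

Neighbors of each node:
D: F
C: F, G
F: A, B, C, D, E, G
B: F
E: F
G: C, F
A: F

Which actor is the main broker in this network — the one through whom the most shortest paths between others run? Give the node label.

Unnormalized betweenness of each node: A:0, B:0, C:0, D:0, E:0, F:14, G:0.
F has the largest value, 14, making it the main broker — the node through which the most shortest paths run.

F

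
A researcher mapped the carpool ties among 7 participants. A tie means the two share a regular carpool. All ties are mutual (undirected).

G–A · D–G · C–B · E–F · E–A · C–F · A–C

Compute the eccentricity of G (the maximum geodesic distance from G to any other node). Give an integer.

Distances from G: A:1, B:3, C:2, D:1, E:2, F:3.
The largest is 3 (to B and F), so the eccentricity of G is 3.

3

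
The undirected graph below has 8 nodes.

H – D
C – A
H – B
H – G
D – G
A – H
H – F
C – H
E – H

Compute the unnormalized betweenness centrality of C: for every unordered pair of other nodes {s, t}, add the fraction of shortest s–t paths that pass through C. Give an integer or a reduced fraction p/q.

0

No shortest path between any pair of other nodes passes through C.
Summing the contributions gives betweenness(C) = 0.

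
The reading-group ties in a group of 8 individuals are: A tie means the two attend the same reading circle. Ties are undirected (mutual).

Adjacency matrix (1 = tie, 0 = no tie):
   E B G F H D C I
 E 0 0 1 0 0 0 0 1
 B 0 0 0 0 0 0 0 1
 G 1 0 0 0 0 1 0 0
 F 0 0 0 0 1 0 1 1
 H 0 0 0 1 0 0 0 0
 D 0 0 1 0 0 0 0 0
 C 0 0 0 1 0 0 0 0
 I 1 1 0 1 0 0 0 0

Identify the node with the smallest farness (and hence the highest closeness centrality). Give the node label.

I

Farness (sum of distances to all others) for each node — B:18, C:20, D:24, E:14, F:14, G:18, H:20, I:12.
The smallest farness is 12, for I, so I has the highest closeness.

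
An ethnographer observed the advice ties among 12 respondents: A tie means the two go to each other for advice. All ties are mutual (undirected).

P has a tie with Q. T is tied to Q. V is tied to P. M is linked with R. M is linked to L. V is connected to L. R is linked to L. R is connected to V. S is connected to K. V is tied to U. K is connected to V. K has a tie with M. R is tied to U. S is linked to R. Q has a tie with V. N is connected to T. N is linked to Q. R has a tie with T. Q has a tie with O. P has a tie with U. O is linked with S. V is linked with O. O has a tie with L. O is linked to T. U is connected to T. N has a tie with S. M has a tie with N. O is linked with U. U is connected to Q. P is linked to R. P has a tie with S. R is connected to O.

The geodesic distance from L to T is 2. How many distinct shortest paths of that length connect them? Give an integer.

2

The shortest distance is 2. The length-2 paths are: L–R–T; L–O–T.
That gives 2 distinct shortest paths.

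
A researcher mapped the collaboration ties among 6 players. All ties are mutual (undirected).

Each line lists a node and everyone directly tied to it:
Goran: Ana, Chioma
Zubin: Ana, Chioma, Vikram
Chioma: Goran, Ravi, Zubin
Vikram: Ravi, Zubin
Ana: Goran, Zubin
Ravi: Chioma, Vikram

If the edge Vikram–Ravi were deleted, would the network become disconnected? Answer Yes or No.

No

Even without that edge, Vikram still reaches Ravi via Vikram – Zubin – Chioma – Ravi, so the network stays connected. Not a bridge.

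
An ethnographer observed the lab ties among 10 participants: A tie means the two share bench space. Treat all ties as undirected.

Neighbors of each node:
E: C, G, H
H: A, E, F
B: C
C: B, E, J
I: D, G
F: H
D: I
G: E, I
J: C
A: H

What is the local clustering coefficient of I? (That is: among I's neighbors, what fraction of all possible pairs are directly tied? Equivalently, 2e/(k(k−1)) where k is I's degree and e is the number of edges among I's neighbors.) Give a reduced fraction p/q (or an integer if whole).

0

I's neighbors: D and G (k = 2).
Possible neighbor pairs: C(2,2) = 1. Edges among them: none → e = 0.
Clustering(I) = 0/1.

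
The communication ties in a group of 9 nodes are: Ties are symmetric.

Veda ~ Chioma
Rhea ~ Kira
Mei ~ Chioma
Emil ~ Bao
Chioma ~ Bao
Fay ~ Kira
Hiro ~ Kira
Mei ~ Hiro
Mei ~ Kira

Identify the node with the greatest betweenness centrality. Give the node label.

Chioma

Unnormalized betweenness of each node: Bao:7, Chioma:17, Emil:0, Fay:0, Hiro:0, Kira:13, Mei:16, Rhea:0, Veda:0.
Chioma has the largest value, 17, making it the main broker — the node through which the most shortest paths run.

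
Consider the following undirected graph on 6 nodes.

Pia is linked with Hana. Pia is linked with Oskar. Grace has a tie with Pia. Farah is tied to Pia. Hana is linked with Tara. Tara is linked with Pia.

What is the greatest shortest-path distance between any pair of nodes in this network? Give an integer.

Eccentricity of each node (its greatest distance to any other): Farah:2, Grace:2, Hana:2, Oskar:2, Pia:1, Tara:2.
The maximum eccentricity is 2, realized for instance by the pair Tara–Farah via Tara – Pia – Farah. So the diameter is 2.

2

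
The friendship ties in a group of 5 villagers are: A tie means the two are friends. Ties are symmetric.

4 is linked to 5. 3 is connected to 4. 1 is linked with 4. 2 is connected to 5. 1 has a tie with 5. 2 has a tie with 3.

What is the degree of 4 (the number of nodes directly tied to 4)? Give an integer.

4 is directly tied to 1, 3, and 5. That is 3 neighbors, so the degree of 4 is 3.

3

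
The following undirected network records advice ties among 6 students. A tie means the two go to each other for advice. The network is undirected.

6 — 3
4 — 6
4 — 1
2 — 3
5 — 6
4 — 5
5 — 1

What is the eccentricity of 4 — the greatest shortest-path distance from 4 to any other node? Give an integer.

Distances from 4: 1:1, 2:3, 3:2, 5:1, 6:1.
The largest is 3 (to 2), so the eccentricity of 4 is 3.

3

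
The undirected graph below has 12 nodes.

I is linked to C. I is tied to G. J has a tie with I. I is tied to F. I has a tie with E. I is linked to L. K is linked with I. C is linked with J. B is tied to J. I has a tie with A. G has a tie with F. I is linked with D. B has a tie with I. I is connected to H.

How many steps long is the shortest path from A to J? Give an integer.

One shortest route is A – I – J, which uses 2 edges, and A and J are not directly tied, so nothing shorter exists. So d(A,J) = 2.

2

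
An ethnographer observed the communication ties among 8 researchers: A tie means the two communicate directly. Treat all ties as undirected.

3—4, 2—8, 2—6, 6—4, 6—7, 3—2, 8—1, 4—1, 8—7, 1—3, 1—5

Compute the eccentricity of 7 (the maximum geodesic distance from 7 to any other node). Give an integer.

3

Distances from 7: 1:2, 2:2, 3:3, 4:2, 5:3, 6:1, 8:1.
The largest is 3 (to 3 and 5), so the eccentricity of 7 is 3.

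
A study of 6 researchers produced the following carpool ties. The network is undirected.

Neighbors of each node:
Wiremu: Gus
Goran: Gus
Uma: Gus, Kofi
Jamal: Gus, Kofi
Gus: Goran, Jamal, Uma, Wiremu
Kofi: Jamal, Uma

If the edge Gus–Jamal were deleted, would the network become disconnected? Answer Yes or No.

Even without that edge, Gus still reaches Jamal via Gus – Uma – Kofi – Jamal, so the network stays connected. Not a bridge.

No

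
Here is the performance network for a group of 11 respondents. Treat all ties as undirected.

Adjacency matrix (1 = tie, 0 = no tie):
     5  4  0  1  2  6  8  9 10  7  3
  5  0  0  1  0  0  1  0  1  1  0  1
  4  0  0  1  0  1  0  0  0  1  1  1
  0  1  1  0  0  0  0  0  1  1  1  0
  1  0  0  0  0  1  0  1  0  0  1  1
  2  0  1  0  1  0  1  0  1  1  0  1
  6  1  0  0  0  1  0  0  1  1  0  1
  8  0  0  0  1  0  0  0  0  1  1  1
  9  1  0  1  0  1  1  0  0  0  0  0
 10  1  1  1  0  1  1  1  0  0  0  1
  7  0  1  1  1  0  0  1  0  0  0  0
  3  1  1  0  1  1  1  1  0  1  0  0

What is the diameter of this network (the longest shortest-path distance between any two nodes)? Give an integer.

Eccentricity of each node (its greatest distance to any other): 0:2, 1:2, 2:2, 3:2, 4:2, 5:2, 6:3, 7:3, 8:3, 9:3, 10:2.
The maximum eccentricity is 3, realized for instance by the pair 6–7 via 6 – 2 – 4 – 7. So the diameter is 3.

3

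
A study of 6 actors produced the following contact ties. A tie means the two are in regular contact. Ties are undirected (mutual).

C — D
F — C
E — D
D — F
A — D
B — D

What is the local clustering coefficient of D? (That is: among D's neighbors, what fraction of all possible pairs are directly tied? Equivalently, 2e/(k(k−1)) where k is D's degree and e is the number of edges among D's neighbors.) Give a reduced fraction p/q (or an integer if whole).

1/10

D's neighbors: A, B, C, E, and F (k = 5).
Possible neighbor pairs: C(5,2) = 10. Edges among them: C–F → e = 1.
Clustering(D) = 1/10.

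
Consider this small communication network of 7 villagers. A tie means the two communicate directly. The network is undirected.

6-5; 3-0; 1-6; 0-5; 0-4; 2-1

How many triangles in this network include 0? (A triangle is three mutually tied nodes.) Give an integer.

0's neighbors are 3, 4, and 5, but none of them are tied to each other, so no triangle contains 0.

0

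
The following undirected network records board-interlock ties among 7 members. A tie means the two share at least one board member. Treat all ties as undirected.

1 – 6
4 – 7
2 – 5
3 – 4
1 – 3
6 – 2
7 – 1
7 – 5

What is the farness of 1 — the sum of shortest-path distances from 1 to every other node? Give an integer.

Distances from 1: 2:2, 3:1, 4:2, 5:2, 6:1, 7:1.
Sum = 2 + 1 + 2 + 2 + 1 + 1 = 9.

9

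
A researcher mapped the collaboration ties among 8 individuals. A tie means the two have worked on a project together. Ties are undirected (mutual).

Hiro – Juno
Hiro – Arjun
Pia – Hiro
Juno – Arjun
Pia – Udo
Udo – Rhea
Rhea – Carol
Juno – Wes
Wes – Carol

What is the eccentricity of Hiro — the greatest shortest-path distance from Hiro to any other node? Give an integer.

3

Distances from Hiro: Arjun:1, Carol:3, Juno:1, Pia:1, Rhea:3, Udo:2, Wes:2.
The largest is 3 (to Rhea and Carol), so the eccentricity of Hiro is 3.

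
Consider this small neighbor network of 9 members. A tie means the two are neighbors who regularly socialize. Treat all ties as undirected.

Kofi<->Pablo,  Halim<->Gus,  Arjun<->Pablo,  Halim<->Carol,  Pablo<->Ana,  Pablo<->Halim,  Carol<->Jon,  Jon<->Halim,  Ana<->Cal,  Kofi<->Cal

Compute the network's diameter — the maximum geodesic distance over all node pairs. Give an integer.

Eccentricity of each node (its greatest distance to any other): Ana:3, Arjun:3, Cal:4, Carol:4, Gus:4, Halim:3, Jon:4, Kofi:3, Pablo:2.
The maximum eccentricity is 4, realized for instance by the pair Cal–Carol via Cal – Kofi – Pablo – Halim – Carol. So the diameter is 4.

4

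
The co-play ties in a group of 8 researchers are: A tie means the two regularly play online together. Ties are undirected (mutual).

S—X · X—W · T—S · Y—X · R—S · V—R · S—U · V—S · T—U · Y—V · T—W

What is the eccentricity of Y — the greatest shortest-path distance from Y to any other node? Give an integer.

Distances from Y: R:2, S:2, T:3, U:3, V:1, W:2, X:1.
The largest is 3 (to T and U), so the eccentricity of Y is 3.

3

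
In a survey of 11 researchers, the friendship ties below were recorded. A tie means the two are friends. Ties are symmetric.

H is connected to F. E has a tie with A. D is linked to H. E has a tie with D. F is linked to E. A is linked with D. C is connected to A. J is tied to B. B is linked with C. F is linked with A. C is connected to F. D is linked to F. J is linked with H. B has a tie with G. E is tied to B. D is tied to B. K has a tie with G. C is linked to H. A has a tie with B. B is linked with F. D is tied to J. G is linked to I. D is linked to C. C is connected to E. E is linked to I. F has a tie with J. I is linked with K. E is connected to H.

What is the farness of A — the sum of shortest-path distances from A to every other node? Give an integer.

16

Distances from A: B:1, C:1, D:1, E:1, F:1, G:2, H:2, I:2, J:2, K:3.
Sum = 1 + 1 + 1 + 1 + 1 + 2 + 2 + 2 + 2 + 3 = 16.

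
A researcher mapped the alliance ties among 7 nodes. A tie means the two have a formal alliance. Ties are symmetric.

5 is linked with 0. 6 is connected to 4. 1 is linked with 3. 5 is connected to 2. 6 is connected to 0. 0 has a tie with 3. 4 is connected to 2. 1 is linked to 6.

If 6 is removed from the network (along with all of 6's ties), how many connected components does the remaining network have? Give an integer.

6's neighbors (0, 1, and 4) remain reachable from one another through other ties, so the rest of the network stays in one piece.

1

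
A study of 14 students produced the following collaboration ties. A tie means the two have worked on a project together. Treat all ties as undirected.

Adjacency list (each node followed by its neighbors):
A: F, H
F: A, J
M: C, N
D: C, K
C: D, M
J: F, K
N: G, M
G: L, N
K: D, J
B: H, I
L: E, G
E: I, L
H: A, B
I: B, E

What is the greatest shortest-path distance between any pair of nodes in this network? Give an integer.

7

Eccentricity of each node (its greatest distance to any other): A:7, B:7, C:7, D:7, E:7, F:7, G:7, H:7, I:7, J:7, K:7, L:7, M:7, N:7.
The maximum eccentricity is 7, realized for instance by the pair M–H via M – C – D – K – J – F – A – H. So the diameter is 7.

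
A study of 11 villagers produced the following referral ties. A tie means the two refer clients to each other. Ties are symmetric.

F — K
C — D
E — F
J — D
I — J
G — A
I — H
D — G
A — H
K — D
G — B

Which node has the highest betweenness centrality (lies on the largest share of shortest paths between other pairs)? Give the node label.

D

Unnormalized betweenness of each node: A:11/2, B:0, C:0, D:61/2, E:0, F:9, G:17, H:5/2, I:4, J:17/2, K:16.
D has the largest value, 61/2, making it the main broker — the node through which the most shortest paths run.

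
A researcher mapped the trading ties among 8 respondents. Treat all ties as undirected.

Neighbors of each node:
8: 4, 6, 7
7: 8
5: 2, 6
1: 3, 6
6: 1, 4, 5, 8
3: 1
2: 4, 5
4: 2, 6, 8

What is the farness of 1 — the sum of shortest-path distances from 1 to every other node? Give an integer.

14

Distances from 1: 2:3, 3:1, 4:2, 5:2, 6:1, 7:3, 8:2.
Sum = 3 + 1 + 2 + 2 + 1 + 3 + 2 = 14.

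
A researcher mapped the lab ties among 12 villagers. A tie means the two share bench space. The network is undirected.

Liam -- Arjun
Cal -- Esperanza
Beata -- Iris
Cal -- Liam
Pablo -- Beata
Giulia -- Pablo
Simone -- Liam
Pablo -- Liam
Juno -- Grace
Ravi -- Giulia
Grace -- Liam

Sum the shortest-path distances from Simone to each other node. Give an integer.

29

Distances from Simone: Arjun:2, Beata:3, Cal:2, Esperanza:3, Giulia:3, Grace:2, Iris:4, Juno:3, Liam:1, Pablo:2, Ravi:4.
Sum = 2 + 3 + 2 + 3 + 3 + 2 + 4 + 3 + 1 + 2 + 4 = 29.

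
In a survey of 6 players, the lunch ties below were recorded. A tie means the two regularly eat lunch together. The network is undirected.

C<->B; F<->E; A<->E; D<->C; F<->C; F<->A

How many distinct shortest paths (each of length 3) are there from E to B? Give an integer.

The shortest distance is 3, and the only length-3 path is E–F–C–B. So there is exactly 1 shortest path.

1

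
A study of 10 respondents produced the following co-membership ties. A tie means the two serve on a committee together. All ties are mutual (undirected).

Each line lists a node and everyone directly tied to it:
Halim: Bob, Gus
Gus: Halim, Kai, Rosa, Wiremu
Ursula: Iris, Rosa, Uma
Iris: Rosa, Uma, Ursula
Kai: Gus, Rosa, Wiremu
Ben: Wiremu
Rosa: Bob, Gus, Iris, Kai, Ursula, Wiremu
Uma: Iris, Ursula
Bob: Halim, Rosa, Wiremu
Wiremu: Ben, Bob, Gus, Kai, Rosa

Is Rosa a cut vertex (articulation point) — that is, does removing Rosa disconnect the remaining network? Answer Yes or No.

Yes

Removing Rosa leaves {Ben, Bob, Gus, Halim, Kai, and Wiremu} with no path to {Iris, Uma, and Ursula}, so the network splits into 2 components. Rosa is a cut vertex.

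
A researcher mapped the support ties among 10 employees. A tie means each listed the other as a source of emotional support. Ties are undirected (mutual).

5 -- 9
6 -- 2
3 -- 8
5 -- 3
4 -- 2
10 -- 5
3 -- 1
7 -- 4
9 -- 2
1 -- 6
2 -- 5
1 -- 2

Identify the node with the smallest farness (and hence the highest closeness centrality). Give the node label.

Farness (sum of distances to all others) for each node — 1:17, 2:14, 3:18, 4:20, 5:15, 6:19, 7:28, 8:26, 9:18, 10:23.
The smallest farness is 14, for 2, so 2 has the highest closeness.

2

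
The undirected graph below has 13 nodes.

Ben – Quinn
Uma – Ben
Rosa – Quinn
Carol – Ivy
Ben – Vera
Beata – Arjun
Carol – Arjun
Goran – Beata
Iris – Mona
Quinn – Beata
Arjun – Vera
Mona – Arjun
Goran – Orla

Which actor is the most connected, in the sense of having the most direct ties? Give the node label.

Arjun

Degrees — Arjun:4, Beata:3, Ben:3, Carol:2, Goran:2, Iris:1, Ivy:1, Mona:2, Orla:1, Quinn:3, Rosa:1, Uma:1, Vera:2.
The maximum is 4, attained only by Arjun.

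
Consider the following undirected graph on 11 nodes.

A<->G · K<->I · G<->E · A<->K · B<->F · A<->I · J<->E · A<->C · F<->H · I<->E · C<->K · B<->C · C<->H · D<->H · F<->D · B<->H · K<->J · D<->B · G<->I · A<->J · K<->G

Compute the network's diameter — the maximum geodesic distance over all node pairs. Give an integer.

Eccentricity of each node (its greatest distance to any other): A:3, B:4, C:3, D:5, E:5, F:5, G:4, H:4, I:4, J:4, K:3.
The maximum eccentricity is 5, realized for instance by the pair E–D via E – J – A – C – B – D. So the diameter is 5.

5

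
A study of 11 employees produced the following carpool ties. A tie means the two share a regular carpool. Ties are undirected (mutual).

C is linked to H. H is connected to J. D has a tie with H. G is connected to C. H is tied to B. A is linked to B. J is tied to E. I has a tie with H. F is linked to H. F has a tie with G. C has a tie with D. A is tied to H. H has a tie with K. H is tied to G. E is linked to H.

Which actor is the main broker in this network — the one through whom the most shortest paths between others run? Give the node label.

Unnormalized betweenness of each node: A:0, B:0, C:1/2, D:0, E:0, F:0, G:1/2, H:39, I:0, J:0, K:0.
H has the largest value, 39, making it the main broker — the node through which the most shortest paths run.

H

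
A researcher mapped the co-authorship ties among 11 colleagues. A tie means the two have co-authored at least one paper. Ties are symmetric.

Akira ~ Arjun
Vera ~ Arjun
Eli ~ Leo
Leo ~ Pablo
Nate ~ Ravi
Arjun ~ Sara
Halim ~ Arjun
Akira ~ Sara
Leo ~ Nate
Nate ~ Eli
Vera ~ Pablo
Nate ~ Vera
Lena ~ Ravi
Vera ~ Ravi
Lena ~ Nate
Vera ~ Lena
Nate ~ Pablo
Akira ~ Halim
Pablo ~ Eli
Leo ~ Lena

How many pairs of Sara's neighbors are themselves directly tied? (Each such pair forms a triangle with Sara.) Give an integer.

1

Sara's neighbors: Akira and Arjun.
Neighbor pairs that are themselves tied: Sara–Akira–Arjun. Each forms one triangle with Sara, for 1 in total.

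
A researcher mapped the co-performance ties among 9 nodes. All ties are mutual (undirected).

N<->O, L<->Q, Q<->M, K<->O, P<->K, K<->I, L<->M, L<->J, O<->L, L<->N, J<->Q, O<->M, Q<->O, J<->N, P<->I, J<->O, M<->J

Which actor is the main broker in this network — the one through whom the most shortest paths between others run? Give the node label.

O

Unnormalized betweenness of each node: I:0, J:2/3, K:12, L:2/3, M:0, N:0, O:47/3, P:0, Q:0.
O has the largest value, 47/3, making it the main broker — the node through which the most shortest paths run.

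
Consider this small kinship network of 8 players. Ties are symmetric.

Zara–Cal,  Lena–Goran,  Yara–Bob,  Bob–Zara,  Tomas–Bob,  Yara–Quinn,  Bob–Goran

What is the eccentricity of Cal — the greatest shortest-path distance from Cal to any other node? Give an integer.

4

Distances from Cal: Bob:2, Goran:3, Lena:4, Quinn:4, Tomas:3, Yara:3, Zara:1.
The largest is 4 (to Quinn and Lena), so the eccentricity of Cal is 4.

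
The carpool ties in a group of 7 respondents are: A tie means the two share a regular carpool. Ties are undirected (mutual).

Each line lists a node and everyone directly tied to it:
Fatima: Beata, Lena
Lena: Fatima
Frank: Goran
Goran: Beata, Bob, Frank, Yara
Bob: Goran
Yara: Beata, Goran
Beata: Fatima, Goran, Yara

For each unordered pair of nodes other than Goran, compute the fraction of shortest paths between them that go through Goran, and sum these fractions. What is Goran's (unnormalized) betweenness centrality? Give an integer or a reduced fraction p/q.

9

Pairs whose geodesics pass through Goran — Fatima–Frank: 1; Fatima–Bob: 1; Lena–Frank: 1; Lena–Bob: 1; Frank–Bob: 1; Frank–Beata: 1; Frank–Yara: 1; Bob–Beata: 1; Bob–Yara: 1.
All other pairs contribute 0.
Summing the contributions gives betweenness(Goran) = 9.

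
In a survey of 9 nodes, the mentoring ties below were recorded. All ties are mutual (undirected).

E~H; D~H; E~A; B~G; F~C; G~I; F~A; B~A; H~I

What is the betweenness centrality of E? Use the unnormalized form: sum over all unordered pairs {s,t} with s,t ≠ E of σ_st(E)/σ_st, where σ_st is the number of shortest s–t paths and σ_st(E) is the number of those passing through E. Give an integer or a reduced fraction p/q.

17/2

Pairs whose geodesics pass through E — I–A: 1/2; I–C: 1/2; I–F: 1/2; A–D: 1; A–H: 1; D–C: 1; D–F: 1; D–B: 1/2; C–H: 1; F–H: 1; H–B: 1/2.
All other pairs contribute 0.
Summing the contributions gives betweenness(E) = 17/2.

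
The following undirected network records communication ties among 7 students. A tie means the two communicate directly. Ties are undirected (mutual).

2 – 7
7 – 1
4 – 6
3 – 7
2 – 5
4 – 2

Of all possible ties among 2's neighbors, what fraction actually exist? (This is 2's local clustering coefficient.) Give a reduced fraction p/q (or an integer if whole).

2's neighbors: 4, 5, and 7 (k = 3).
Possible neighbor pairs: C(3,2) = 3. Edges among them: none → e = 0.
Clustering(2) = 0/3 = 0.

0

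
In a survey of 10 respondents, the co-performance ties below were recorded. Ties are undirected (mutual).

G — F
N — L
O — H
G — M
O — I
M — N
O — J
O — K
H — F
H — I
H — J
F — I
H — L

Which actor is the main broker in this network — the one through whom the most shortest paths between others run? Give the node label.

Unnormalized betweenness of each node: F:53/6, G:29/6, H:101/6, I:8/3, J:0, K:0, L:43/6, M:2, N:19/6, O:17/2.
H has the largest value, 101/6, making it the main broker — the node through which the most shortest paths run.

H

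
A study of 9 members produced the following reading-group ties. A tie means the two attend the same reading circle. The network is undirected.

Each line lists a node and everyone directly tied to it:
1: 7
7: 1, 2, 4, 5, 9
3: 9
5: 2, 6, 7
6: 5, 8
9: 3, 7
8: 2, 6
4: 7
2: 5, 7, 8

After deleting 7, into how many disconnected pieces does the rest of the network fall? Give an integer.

4

Without 7, the remaining ties split the others into: {4}; {3, 9}; {2, 5, 6, 8}; {1}.
That's 4 separate components.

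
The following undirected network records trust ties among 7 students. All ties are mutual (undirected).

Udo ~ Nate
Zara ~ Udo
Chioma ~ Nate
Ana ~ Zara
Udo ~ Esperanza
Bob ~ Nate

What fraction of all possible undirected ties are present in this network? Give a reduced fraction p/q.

2/7

There are 6 edges and 7 nodes, so the maximum possible is C(7,2) = 21.
Density = 6/21 = 2/7.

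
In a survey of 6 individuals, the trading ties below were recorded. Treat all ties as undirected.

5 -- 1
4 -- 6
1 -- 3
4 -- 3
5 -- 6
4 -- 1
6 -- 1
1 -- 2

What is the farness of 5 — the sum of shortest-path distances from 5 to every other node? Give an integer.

8

Distances from 5: 1:1, 2:2, 3:2, 4:2, 6:1.
Sum = 1 + 2 + 2 + 2 + 1 = 8.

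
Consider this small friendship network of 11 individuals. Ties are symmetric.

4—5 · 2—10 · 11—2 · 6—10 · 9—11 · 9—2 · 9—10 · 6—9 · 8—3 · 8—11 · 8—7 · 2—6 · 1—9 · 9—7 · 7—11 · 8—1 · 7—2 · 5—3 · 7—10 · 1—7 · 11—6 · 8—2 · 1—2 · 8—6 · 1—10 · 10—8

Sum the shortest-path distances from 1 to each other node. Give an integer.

18

Distances from 1: 2:1, 3:2, 4:4, 5:3, 6:2, 7:1, 8:1, 9:1, 10:1, 11:2.
Sum = 1 + 2 + 4 + 3 + 2 + 1 + 1 + 1 + 1 + 2 = 18.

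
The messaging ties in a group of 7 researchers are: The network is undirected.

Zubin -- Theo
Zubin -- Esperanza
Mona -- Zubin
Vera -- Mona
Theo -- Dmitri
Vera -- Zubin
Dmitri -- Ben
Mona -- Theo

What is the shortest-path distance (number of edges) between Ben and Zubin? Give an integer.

3

One shortest route is Ben – Dmitri – Theo – Zubin, which uses 3 edges, and at distance 2 from Ben we only reach {Theo}, which does not include Zubin. So d(Ben,Zubin) = 3.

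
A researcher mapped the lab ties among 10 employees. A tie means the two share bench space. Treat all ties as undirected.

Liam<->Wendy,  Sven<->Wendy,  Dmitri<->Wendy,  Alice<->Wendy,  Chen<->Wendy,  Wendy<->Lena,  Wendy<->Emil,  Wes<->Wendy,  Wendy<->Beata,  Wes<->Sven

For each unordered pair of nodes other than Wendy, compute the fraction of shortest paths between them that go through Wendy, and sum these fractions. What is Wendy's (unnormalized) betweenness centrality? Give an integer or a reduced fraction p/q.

35

Pairs whose geodesics pass through Wendy — Emil–Alice: 1; Emil–Dmitri: 1; Emil–Beata: 1; Emil–Liam: 1; Emil–Chen: 1; Emil–Wes: 1; Emil–Lena: 1; Emil–Sven: 1; Alice–Dmitri: 1; Alice–Beata: 1; Alice–Liam: 1; Alice–Chen: 1; Alice–Wes: 1; Alice–Lena: 1 … (+21 more pairs).
All other pairs contribute 0.
Summing the contributions gives betweenness(Wendy) = 35.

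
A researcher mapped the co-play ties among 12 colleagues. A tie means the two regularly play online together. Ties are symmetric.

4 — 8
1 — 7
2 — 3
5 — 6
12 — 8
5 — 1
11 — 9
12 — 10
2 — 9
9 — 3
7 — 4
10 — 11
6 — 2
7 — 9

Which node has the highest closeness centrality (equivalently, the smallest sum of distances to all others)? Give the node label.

Farness (sum of distances to all others) for each node — 1:28, 2:26, 3:28, 4:27, 5:33, 6:32, 7:22, 8:32, 9:21, 10:31, 11:26, 12:34.
The smallest farness is 21, for 9, so 9 has the highest closeness.

9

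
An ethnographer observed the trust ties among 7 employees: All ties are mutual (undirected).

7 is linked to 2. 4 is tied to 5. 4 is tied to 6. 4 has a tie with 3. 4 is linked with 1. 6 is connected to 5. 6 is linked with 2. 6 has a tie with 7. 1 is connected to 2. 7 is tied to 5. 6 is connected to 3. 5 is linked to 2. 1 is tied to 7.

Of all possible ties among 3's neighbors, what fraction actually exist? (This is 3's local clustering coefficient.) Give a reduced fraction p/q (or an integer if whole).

3's neighbors: 4 and 6 (k = 2).
Possible neighbor pairs: C(2,2) = 1. Edges among them: 4–6 → e = 1.
Clustering(3) = 1/1.

1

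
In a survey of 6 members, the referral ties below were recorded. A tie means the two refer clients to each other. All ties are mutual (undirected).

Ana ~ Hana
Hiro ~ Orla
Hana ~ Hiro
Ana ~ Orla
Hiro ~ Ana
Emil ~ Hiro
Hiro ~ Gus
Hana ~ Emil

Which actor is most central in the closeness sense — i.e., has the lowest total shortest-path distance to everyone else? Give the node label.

Farness (sum of distances to all others) for each node — Ana:7, Emil:8, Gus:9, Hana:7, Hiro:5, Orla:8.
The smallest farness is 5, for Hiro, so Hiro has the highest closeness.

Hiro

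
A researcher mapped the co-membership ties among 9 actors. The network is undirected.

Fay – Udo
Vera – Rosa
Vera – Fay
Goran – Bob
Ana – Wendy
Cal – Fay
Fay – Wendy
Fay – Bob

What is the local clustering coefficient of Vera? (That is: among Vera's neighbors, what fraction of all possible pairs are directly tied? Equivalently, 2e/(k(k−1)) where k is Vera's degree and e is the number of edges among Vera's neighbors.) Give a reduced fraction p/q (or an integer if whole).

0

Vera's neighbors: Fay and Rosa (k = 2).
Possible neighbor pairs: C(2,2) = 1. Edges among them: none → e = 0.
Clustering(Vera) = 0/1.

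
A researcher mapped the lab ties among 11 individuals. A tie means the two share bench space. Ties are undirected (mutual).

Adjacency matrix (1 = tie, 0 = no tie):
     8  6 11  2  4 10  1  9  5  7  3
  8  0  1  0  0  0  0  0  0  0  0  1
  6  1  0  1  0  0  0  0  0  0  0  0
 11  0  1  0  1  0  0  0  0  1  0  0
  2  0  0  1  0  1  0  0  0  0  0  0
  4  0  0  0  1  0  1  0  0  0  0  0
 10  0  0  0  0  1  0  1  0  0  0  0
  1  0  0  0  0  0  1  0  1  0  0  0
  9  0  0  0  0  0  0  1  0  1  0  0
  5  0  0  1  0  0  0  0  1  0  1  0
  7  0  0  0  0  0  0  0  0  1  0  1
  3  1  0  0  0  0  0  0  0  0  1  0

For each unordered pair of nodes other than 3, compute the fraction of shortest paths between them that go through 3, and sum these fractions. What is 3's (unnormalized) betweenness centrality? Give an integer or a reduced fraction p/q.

3

Pairs whose geodesics pass through 3 — 8–1: 1/2; 8–9: 1/2; 8–5: 1/2; 8–7: 1; 6–7: 1/2.
All other pairs contribute 0.
Summing the contributions gives betweenness(3) = 3.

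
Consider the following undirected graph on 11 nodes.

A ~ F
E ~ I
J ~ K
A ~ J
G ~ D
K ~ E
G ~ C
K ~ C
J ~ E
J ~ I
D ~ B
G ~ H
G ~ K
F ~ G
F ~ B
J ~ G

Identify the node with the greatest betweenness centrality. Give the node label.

Unnormalized betweenness of each node: A:11/5, B:5/6, C:0, D:46/15, E:5/6, F:104/15, G:367/15, H:0, I:0, J:209/15, K:71/15.
G has the largest value, 367/15, making it the main broker — the node through which the most shortest paths run.

G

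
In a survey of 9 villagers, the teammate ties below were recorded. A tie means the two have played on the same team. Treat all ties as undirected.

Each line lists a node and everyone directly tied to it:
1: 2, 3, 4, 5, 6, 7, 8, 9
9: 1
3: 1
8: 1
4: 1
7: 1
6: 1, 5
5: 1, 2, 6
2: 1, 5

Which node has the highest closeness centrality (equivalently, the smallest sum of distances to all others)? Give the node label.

Farness (sum of distances to all others) for each node — 1:8, 2:14, 3:15, 4:15, 5:13, 6:14, 7:15, 8:15, 9:15.
The smallest farness is 8, for 1, so 1 has the highest closeness.

1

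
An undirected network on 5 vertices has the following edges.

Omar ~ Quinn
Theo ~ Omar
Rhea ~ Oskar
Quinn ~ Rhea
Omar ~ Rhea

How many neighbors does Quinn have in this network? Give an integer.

2

Quinn is directly tied to Omar and Rhea. That is 2 neighbors, so the degree of Quinn is 2.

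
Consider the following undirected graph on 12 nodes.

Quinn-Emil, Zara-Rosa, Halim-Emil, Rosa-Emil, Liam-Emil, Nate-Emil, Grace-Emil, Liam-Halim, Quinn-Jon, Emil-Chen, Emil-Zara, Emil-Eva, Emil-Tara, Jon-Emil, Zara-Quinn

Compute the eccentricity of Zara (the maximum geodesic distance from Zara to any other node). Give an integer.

2

Distances from Zara: Chen:2, Emil:1, Eva:2, Grace:2, Halim:2, Jon:2, Liam:2, Nate:2, Quinn:1, Rosa:1, Tara:2.
The largest is 2 (to Tara, Eva, Jon, Liam, Nate, Chen, Grace, and Halim), so the eccentricity of Zara is 2.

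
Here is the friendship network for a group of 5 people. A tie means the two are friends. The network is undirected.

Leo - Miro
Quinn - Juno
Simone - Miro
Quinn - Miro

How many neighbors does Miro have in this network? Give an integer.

3

Miro is directly tied to Leo, Quinn, and Simone. That is 3 neighbors, so the degree of Miro is 3.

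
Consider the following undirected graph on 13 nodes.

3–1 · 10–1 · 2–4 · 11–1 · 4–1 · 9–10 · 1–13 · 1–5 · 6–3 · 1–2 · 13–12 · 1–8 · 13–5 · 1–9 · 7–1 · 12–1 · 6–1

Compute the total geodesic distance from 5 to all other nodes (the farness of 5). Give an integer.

22

Distances from 5: 1:1, 2:2, 3:2, 4:2, 6:2, 7:2, 8:2, 9:2, 10:2, 11:2, 12:2, 13:1.
Sum = 1 + 2 + 2 + 2 + 2 + 2 + 2 + 2 + 2 + 2 + 2 + 1 = 22.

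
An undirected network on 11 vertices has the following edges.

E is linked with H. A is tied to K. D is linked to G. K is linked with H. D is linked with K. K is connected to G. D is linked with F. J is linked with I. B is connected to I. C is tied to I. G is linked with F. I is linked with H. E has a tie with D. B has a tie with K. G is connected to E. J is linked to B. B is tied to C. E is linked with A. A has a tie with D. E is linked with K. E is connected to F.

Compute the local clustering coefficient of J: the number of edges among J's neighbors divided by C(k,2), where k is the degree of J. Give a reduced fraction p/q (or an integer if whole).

J's neighbors: B and I (k = 2).
Possible neighbor pairs: C(2,2) = 1. Edges among them: B–I → e = 1.
Clustering(J) = 1/1.

1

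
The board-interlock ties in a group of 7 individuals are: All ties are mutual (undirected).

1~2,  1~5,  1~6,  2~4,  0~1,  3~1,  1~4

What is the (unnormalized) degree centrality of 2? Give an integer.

2 is directly tied to 1 and 4. That is 2 neighbors, so the degree of 2 is 2.

2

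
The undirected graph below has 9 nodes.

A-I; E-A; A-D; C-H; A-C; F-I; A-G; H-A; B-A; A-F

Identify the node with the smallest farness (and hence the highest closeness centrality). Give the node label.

Farness (sum of distances to all others) for each node — A:8, B:15, C:14, D:15, E:15, F:14, G:15, H:14, I:14.
The smallest farness is 8, for A, so A has the highest closeness.

A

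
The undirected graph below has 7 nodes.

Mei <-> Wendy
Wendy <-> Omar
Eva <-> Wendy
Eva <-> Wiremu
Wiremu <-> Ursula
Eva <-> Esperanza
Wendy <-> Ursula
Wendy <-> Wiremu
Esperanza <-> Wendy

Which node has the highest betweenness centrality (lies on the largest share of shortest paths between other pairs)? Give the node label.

Unnormalized betweenness of each node: Esperanza:0, Eva:1/2, Mei:0, Omar:0, Ursula:0, Wendy:11, Wiremu:1/2.
Wendy has the largest value, 11, making it the main broker — the node through which the most shortest paths run.

Wendy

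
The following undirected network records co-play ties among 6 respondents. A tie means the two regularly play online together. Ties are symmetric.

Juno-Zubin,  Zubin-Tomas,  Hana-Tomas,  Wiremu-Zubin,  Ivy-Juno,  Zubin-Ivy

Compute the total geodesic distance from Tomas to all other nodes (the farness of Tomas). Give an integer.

8

Distances from Tomas: Hana:1, Ivy:2, Juno:2, Wiremu:2, Zubin:1.
Sum = 1 + 2 + 2 + 2 + 1 = 8.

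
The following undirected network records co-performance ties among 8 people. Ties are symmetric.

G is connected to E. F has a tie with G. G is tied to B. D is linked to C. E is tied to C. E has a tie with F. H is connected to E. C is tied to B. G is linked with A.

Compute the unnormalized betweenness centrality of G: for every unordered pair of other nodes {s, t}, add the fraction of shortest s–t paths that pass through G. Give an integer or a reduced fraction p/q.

Pairs whose geodesics pass through G — E–B: 1/2; E–A: 1; D–A: 2/2; F–B: 1; F–A: 1; B–H: 1/2; B–A: 1; H–A: 1; C–A: 2/2.
All other pairs contribute 0.
Summing the contributions gives betweenness(G) = 8.

8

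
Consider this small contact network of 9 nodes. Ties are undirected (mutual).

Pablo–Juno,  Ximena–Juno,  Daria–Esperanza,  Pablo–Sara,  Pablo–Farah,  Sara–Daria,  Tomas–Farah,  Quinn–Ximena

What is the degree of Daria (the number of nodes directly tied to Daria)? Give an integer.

2

Daria is directly tied to Esperanza and Sara. That is 2 neighbors, so the degree of Daria is 2.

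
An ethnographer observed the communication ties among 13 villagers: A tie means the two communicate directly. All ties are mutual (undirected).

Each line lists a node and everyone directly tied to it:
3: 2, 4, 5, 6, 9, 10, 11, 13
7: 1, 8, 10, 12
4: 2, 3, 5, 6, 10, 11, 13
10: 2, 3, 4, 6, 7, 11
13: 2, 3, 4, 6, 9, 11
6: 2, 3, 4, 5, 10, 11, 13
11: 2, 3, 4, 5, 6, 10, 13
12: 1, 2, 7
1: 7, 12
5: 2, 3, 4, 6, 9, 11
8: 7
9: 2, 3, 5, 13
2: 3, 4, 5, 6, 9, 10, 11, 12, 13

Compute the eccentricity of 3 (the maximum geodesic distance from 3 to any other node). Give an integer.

Distances from 3: 1:3, 2:1, 4:1, 5:1, 6:1, 7:2, 8:3, 9:1, 10:1, 11:1, 12:2, 13:1.
The largest is 3 (to 1 and 8), so the eccentricity of 3 is 3.

3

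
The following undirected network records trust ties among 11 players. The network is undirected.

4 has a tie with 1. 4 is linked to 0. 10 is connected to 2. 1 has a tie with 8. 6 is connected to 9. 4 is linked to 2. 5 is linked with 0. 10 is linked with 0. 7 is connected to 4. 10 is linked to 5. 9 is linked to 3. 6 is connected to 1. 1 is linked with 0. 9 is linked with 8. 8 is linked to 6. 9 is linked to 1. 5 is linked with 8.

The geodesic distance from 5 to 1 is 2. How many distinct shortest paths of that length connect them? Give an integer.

2

The shortest distance is 2. The length-2 paths are: 5–0–1; 5–8–1.
That gives 2 distinct shortest paths.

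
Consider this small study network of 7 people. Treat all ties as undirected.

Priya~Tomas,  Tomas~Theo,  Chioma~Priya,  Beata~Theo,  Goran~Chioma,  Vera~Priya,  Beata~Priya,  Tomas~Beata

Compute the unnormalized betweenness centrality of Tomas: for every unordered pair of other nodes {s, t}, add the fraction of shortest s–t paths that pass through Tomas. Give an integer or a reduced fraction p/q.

Pairs whose geodesics pass through Tomas — Priya–Theo: 1/2; Vera–Theo: 1/2; Theo–Chioma: 1/2; Theo–Goran: 1/2.
All other pairs contribute 0.
Summing the contributions gives betweenness(Tomas) = 2.

2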